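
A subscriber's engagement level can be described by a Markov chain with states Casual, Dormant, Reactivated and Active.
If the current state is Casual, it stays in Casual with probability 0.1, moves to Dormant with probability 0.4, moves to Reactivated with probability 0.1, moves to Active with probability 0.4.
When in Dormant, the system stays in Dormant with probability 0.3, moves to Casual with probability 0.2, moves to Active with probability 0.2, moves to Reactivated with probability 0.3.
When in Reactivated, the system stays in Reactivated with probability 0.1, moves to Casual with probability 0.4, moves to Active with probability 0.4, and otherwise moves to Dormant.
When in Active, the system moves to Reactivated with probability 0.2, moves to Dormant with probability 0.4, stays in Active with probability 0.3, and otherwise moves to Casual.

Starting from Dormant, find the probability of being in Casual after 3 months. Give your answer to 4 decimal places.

0.1820

Propagate the distribution vector 3 months from Dormant.
After 0 months: (0.0000, 1.0000, 0.0000, 0.0000)
After 1 month: (0.2000, 0.3000, 0.3000, 0.2000)
After 2 months: (0.2200, 0.2800, 0.1800, 0.3200)
After 3 months: (0.1820, 0.3180, 0.1880, 0.3120)
P(in Casual after 3 months) = 0.1820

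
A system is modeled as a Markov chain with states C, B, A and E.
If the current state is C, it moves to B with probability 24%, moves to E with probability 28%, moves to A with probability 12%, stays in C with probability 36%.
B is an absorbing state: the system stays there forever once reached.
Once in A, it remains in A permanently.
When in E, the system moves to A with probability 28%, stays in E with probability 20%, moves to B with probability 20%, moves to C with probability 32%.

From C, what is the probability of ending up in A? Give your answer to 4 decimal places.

Let h(s) be the probability of absorption at A starting from transient state s. Then h(A) = 1 and h(B) = 0. By first-step analysis:
h(C) = 0.36·h(C) + 0.24·0 + 0.12·1 + 0.28·h(E)
h(E) = 0.32·h(C) + 0.2·0 + 0.28·1 + 0.2·h(E)
Solving: h(C) = 0.4129, h(E) = 0.5152.
Starting from C, the probability is 0.4129.

0.4129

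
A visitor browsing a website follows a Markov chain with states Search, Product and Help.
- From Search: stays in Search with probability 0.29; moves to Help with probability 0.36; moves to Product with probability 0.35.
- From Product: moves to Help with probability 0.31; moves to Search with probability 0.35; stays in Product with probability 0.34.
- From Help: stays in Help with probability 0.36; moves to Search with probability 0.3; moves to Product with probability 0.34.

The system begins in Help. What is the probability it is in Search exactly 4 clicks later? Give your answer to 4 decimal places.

0.3140

Propagate the distribution vector 4 clicks from Help.
After 0 clicks: (0.0000, 0.0000, 1.0000)
After 1 click: (0.3000, 0.3400, 0.3600)
After 2 clicks: (0.3140, 0.3430, 0.3430)
After 3 clicks: (0.3140, 0.3431, 0.3429)
After 4 clicks: (0.3140, 0.3431, 0.3428)
P(in Search after 4 clicks) = 0.3140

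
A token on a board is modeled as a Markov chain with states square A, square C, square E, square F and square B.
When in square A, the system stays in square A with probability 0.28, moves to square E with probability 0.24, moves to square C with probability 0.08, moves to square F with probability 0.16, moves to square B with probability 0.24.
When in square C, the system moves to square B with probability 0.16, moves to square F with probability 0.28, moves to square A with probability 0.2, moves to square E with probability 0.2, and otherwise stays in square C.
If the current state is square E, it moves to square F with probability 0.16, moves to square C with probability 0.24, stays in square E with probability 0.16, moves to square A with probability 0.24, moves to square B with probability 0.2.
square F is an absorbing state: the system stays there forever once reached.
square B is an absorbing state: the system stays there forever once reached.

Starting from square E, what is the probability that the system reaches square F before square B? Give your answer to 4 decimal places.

Let h(s) be the probability of absorption at square F starting from transient state s. Then h(square F) = 1 and h(square B) = 0. By first-step analysis:
h(square A) = 0.28·h(square A) + 0.08·h(square C) + 0.24·h(square E) + 0.16·1 + 0.24·0
h(square C) = 0.2·h(square A) + 0.16·h(square C) + 0.2·h(square E) + 0.28·1 + 0.16·0
h(square E) = 0.24·h(square A) + 0.24·h(square C) + 0.16·h(square E) + 0.16·1 + 0.2·0
Solving: h(square A) = 0.4415, h(square C) = 0.5514, h(square E) = 0.4742.
Starting from square E, the probability is 0.4742.

0.4742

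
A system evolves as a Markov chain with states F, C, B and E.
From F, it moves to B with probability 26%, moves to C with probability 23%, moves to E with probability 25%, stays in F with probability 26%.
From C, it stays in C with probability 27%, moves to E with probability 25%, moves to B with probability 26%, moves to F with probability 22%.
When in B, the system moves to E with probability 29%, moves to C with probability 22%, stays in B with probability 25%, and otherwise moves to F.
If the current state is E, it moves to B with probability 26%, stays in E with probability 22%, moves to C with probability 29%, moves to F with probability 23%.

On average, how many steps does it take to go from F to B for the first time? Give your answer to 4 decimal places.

Let t(s) be the expected number of steps to first reach B from state s, with t(B) = 0. Conditioning on the first step:
t(F) = 1 + 0.26·t(F) + 0.23·t(C) + 0.25·t(E)
t(C) = 1 + 0.22·t(F) + 0.27·t(C) + 0.25·t(E)
t(E) = 1 + 0.23·t(F) + 0.29·t(C) + 0.22·t(E)
Solving: t(F) = 3.8462, t(C) = 3.8462, t(E) = 3.8462.
Expected steps from F to B: 3.8462.

3.8462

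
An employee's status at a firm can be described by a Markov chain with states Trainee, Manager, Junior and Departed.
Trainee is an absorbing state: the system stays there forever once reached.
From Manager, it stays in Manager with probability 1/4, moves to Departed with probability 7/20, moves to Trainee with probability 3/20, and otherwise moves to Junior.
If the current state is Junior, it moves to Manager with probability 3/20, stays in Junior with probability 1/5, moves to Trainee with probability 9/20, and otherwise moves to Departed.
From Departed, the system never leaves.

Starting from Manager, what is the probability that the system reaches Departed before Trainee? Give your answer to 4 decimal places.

Let h(s) be the probability of absorption at Departed starting from transient state s. Then h(Departed) = 1 and h(Trainee) = 0. By first-step analysis:
h(Manager) = 0.15·0 + 0.25·h(Manager) + 0.25·h(Junior) + 0.35·1
h(Junior) = 0.45·0 + 0.15·h(Manager) + 0.2·h(Junior) + 0.2·1
Solving: h(Manager) = 0.5867, h(Junior) = 0.3600.
Starting from Manager, the probability is 0.5867.

0.5867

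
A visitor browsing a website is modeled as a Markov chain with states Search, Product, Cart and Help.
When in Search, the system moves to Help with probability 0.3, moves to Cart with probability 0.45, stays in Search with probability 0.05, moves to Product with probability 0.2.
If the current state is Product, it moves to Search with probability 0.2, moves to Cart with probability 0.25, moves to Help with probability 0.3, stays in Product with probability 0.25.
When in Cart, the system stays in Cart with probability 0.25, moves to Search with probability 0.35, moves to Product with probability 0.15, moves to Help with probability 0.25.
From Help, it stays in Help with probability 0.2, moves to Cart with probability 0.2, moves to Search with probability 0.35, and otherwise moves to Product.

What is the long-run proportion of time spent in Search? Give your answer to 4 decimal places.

0.2451

Let the stationary distribution be π with π = πP and π_1 + π_2 + π_3 + π_4 = 1.
π_1 = 0.05·π_1 + 0.2·π_2 + 0.35·π_3 + 0.35·π_4
π_2 = 0.2·π_1 + 0.25·π_2 + 0.15·π_3 + 0.25·π_4
π_3 = 0.45·π_1 + 0.25·π_2 + 0.25·π_3 + 0.2·π_4
Solving with the normalization constraint gives π = (0.2451, 0.2091, 0.2860, 0.2597).
So the stationary probability of Search is 0.2451.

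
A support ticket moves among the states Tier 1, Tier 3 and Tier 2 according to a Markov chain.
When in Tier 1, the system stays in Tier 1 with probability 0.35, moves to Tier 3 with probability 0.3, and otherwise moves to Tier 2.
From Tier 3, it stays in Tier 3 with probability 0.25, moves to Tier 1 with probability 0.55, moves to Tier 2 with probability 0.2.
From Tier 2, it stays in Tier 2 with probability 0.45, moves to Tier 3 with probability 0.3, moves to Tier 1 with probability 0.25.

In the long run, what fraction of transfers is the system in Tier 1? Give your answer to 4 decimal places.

Let the stationary distribution be π with π = πP and π_1 + π_2 + π_3 = 1.
π_1 = 0.35·π_1 + 0.55·π_2 + 0.25·π_3
π_2 = 0.3·π_1 + 0.25·π_2 + 0.3·π_3
Solving with the normalization constraint gives π = (0.3730, 0.2857, 0.3413).
So the stationary probability of Tier 1 is 0.3730.

0.3730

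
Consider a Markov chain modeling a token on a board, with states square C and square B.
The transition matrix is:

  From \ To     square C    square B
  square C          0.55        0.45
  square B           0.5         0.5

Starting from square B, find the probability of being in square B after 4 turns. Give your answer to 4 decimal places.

Propagate the distribution vector 4 turns from square B.
After 0 turns: (0.0000, 1.0000)
After 1 turn: (0.5000, 0.5000)
After 2 turns: (0.5250, 0.4750)
After 3 turns: (0.5263, 0.4738)
After 4 turns: (0.5263, 0.4737)
P(in square B after 4 turns) = 0.4737

0.4737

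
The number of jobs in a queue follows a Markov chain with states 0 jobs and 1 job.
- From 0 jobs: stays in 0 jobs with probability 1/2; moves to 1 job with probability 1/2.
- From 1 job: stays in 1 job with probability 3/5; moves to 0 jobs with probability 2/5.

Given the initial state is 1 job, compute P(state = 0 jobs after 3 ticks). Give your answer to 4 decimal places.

0.4440

Propagate the distribution vector 3 ticks from 1 job.
After 0 ticks: (0.0000, 1.0000)
After 1 tick: (0.4000, 0.6000)
After 2 ticks: (0.4400, 0.5600)
After 3 ticks: (0.4440, 0.5560)
P(in 0 jobs after 3 ticks) = 0.4440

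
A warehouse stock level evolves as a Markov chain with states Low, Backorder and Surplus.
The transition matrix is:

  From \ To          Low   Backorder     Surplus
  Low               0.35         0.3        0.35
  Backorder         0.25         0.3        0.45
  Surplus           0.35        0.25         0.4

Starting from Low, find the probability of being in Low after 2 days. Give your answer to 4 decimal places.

0.3200

Sum over the intermediate state after 1 day:
P = P(Low→Low)·P(Low→Low) + P(Low→Backorder)·P(Backorder→Low) + P(Low→Surplus)·P(Surplus→Low)
  = 0.35×0.35 + 0.3×0.25 + 0.35×0.35
  = 0.1225 + 0.0750 + 0.1225 = 0.3200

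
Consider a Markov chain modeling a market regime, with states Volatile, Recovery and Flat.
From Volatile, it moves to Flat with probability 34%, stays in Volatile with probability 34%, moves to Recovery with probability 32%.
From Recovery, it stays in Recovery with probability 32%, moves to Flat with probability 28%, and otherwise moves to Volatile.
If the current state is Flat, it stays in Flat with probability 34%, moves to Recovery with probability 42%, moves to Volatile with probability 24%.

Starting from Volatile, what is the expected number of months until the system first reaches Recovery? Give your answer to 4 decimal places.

2.8249

Let t(s) be the expected number of months to first reach Recovery from state s, with t(Recovery) = 0. Conditioning on the first month:
t(Volatile) = 1 + 0.34·t(Volatile) + 0.34·t(Flat)
t(Flat) = 1 + 0.24·t(Volatile) + 0.34·t(Flat)
Solving: t(Volatile) = 2.8249, t(Flat) = 2.5424.
Expected months from Volatile to Recovery: 2.8249.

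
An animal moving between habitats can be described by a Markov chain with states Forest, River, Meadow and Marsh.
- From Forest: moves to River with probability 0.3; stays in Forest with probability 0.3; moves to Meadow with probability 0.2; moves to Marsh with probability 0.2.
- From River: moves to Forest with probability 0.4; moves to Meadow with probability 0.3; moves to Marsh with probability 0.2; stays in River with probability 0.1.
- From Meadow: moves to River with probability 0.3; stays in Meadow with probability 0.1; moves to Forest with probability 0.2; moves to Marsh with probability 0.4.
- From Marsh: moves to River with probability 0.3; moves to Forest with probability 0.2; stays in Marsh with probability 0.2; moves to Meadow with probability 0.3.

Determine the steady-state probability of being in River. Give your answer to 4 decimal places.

0.2500

Let the stationary distribution be π with π = πP and π_1 + π_2 + π_3 + π_4 = 1.
π_1 = 0.3·π_1 + 0.4·π_2 + 0.2·π_3 + 0.2·π_4
π_2 = 0.3·π_1 + 0.1·π_2 + 0.3·π_3 + 0.3·π_4
π_3 = 0.2·π_1 + 0.3·π_2 + 0.1·π_3 + 0.3·π_4
Solving with the normalization constraint gives π = (0.2778, 0.2500, 0.2269, 0.2454).
So the stationary probability of River is 0.2500.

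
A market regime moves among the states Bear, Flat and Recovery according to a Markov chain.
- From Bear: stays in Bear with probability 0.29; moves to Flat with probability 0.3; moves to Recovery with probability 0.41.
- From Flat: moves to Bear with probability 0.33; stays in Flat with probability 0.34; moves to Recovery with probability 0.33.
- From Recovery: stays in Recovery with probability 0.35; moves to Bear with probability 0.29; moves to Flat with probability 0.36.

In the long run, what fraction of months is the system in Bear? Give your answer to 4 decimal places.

0.3034

Let the stationary distribution be π with π = πP and π_1 + π_2 + π_3 = 1.
π_1 = 0.29·π_1 + 0.33·π_2 + 0.29·π_3
π_2 = 0.3·π_1 + 0.34·π_2 + 0.36·π_3
Solving with the normalization constraint gives π = (0.3034, 0.3351, 0.3615).
So the stationary probability of Bear is 0.3034.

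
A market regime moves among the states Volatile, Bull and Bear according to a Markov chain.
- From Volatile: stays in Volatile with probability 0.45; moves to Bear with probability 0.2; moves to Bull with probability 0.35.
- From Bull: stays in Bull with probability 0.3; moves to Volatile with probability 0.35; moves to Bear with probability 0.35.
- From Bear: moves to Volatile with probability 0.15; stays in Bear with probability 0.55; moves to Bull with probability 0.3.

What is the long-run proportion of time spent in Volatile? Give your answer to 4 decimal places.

Let the stationary distribution be π with π = πP and π_1 + π_2 + π_3 = 1.
π_1 = 0.45·π_1 + 0.35·π_2 + 0.15·π_3
π_2 = 0.35·π_1 + 0.3·π_2 + 0.3·π_3
Solving with the normalization constraint gives π = (0.3043, 0.3152, 0.3804).
So the stationary probability of Volatile is 0.3043.

0.3043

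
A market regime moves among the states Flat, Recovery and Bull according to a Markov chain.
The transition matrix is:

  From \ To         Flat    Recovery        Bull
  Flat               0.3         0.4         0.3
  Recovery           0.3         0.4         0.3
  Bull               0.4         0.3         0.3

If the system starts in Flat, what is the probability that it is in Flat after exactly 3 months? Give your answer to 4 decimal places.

0.3300

Propagate the distribution vector 3 months from Flat.
After 0 months: (1.0000, 0.0000, 0.0000)
After 1 month: (0.3000, 0.4000, 0.3000)
After 2 months: (0.3300, 0.3700, 0.3000)
After 3 months: (0.3300, 0.3700, 0.3000)
P(in Flat after 3 months) = 0.3300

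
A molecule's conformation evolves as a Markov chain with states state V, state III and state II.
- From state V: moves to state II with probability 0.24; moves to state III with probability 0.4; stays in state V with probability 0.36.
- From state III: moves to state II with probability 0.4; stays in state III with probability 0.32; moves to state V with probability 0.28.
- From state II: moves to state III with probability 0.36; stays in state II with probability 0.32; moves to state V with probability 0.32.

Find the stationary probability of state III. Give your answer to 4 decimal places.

Let the stationary distribution be π with π = πP and π_1 + π_2 + π_3 = 1.
π_1 = 0.36·π_1 + 0.28·π_2 + 0.32·π_3
π_2 = 0.4·π_1 + 0.32·π_2 + 0.36·π_3
Solving with the normalization constraint gives π = (0.3184, 0.3584, 0.3232).
So the stationary probability of state III is 0.3584.

0.3584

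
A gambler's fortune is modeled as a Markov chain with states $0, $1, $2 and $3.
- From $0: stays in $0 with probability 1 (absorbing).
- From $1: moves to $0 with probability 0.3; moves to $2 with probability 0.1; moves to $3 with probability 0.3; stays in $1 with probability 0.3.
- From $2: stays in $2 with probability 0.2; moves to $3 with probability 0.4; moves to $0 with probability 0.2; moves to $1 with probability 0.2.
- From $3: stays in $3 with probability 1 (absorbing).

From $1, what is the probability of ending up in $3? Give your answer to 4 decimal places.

Let h(s) be the probability of absorption at $3 starting from transient state s. Then h($3) = 1 and h($0) = 0. By first-step analysis:
h($1) = 0.3·0 + 0.3·h($1) + 0.1·h($2) + 0.3·1
h($2) = 0.2·0 + 0.2·h($1) + 0.2·h($2) + 0.4·1
Solving: h($1) = 0.5185, h($2) = 0.6296.
Starting from $1, the probability is 0.5185.

0.5185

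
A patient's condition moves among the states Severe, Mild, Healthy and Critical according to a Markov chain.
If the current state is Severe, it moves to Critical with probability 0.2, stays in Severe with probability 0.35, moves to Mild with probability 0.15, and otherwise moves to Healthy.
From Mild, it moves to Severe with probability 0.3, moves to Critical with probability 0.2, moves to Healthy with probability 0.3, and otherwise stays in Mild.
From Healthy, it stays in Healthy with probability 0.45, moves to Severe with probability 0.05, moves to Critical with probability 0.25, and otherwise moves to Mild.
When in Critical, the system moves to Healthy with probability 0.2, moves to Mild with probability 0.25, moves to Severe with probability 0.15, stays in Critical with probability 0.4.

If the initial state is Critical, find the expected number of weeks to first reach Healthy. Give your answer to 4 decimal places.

4.0909

Let t(s) be the expected number of weeks to first reach Healthy from state s, with t(Healthy) = 0. Conditioning on the first week:
t(Severe) = 1 + 0.35·t(Severe) + 0.15·t(Mild) + 0.2·t(Critical)
t(Mild) = 1 + 0.3·t(Severe) + 0.2·t(Mild) + 0.2·t(Critical)
t(Critical) = 1 + 0.15·t(Severe) + 0.25·t(Mild) + 0.4·t(Critical)
Solving: t(Severe) = 3.6364, t(Mild) = 3.6364, t(Critical) = 4.0909.
Expected weeks from Critical to Healthy: 4.0909.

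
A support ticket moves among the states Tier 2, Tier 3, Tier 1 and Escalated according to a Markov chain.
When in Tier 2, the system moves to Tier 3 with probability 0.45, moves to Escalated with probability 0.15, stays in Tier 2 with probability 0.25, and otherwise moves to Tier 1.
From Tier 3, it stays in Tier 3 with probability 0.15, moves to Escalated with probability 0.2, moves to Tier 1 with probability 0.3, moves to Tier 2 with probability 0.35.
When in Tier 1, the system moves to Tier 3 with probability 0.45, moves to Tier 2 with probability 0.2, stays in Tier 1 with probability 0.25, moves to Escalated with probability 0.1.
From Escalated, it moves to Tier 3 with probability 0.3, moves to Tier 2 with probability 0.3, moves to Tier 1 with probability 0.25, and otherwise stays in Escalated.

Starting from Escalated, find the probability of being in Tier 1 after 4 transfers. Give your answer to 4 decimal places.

0.2383

Propagate the distribution vector 4 transfers from Escalated.
After 0 transfers: (0.0000, 0.0000, 0.0000, 1.0000)
After 1 transfer: (0.3000, 0.3000, 0.2500, 0.1500)
After 2 transfers: (0.2750, 0.3375, 0.2350, 0.1525)
After 3 transfers: (0.2796, 0.3259, 0.2394, 0.1551)
After 4 transfers: (0.2784, 0.3290, 0.2383, 0.1543)
P(in Tier 1 after 4 transfers) = 0.2383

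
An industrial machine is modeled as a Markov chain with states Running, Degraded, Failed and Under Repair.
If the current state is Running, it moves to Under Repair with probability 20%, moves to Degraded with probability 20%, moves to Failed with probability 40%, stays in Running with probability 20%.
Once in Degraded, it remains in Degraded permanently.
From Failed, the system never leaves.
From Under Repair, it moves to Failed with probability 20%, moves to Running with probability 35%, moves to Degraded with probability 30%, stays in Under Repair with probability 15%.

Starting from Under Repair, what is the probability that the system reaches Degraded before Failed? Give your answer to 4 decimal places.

Let h(s) be the probability of absorption at Degraded starting from transient state s. Then h(Degraded) = 1 and h(Failed) = 0. By first-step analysis:
h(Running) = 0.2·h(Running) + 0.2·1 + 0.4·0 + 0.2·h(Under Repair)
h(Under Repair) = 0.35·h(Running) + 0.3·1 + 0.2·0 + 0.15·h(Under Repair)
Solving: h(Running) = 0.3770, h(Under Repair) = 0.5082.
Starting from Under Repair, the probability is 0.5082.

0.5082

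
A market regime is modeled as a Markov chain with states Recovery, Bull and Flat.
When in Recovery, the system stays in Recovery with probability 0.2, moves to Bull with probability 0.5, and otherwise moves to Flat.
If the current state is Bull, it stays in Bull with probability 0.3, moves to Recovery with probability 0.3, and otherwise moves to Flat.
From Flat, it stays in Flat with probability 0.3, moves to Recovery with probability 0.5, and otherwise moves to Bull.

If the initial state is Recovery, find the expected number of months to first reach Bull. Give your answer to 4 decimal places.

2.4390

Let t(s) be the expected number of months to first reach Bull from state s, with t(Bull) = 0. Conditioning on the first month:
t(Recovery) = 1 + 0.2·t(Recovery) + 0.3·t(Flat)
t(Flat) = 1 + 0.5·t(Recovery) + 0.3·t(Flat)
Solving: t(Recovery) = 2.4390, t(Flat) = 3.1707.
Expected months from Recovery to Bull: 2.4390.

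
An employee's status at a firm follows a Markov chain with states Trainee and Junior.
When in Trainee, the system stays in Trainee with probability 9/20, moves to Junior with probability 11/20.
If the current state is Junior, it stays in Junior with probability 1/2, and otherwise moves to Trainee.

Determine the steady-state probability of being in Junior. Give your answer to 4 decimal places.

0.5238

Let the stationary distribution be π with π = πP and π_1 + π_2 = 1.
π_1 = 0.45·π_1 + 0.5·π_2
Solving with the normalization constraint gives π = (0.4762, 0.5238).
So the stationary probability of Junior is 0.5238.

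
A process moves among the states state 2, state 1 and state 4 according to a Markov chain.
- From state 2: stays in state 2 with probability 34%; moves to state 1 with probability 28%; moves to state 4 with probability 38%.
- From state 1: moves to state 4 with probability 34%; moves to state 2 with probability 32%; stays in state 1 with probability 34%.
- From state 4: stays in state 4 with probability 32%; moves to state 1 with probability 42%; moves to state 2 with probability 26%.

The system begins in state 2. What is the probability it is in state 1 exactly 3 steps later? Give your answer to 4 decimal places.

0.3494

Propagate the distribution vector 3 steps from state 2.
After 0 steps: (1.0000, 0.0000, 0.0000)
After 1 step: (0.3400, 0.2800, 0.3800)
After 2 steps: (0.3040, 0.3500, 0.3460)
After 3 steps: (0.3053, 0.3494, 0.3452)
P(in state 1 after 3 steps) = 0.3494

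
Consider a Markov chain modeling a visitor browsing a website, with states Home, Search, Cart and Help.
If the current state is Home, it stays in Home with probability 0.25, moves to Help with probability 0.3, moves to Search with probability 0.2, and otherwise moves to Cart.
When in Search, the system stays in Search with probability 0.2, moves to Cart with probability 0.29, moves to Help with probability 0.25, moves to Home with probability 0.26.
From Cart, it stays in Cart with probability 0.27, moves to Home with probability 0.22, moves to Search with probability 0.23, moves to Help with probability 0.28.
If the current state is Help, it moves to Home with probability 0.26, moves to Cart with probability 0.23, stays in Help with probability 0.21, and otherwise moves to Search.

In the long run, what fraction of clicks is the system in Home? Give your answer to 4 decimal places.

0.2472

Let the stationary distribution be π with π = πP and π_1 + π_2 + π_3 + π_4 = 1.
π_1 = 0.25·π_1 + 0.26·π_2 + 0.22·π_3 + 0.26·π_4
π_2 = 0.2·π_1 + 0.2·π_2 + 0.23·π_3 + 0.3·π_4
π_3 = 0.25·π_1 + 0.29·π_2 + 0.27·π_3 + 0.23·π_4
Solving with the normalization constraint gives π = (0.2472, 0.2338, 0.2593, 0.2597).
So the stationary probability of Home is 0.2472.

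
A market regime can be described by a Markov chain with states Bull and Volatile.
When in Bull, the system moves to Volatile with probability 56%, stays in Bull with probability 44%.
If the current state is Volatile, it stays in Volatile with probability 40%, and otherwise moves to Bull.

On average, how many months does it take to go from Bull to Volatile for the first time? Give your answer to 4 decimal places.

1.7857

Let t(s) be the expected number of months to first reach Volatile from state s, with t(Volatile) = 0. Conditioning on the first month:
t(Bull) = 1 + 0.44·t(Bull)
Solving: t(Bull) = 1.7857.
Expected months from Bull to Volatile: 1.7857.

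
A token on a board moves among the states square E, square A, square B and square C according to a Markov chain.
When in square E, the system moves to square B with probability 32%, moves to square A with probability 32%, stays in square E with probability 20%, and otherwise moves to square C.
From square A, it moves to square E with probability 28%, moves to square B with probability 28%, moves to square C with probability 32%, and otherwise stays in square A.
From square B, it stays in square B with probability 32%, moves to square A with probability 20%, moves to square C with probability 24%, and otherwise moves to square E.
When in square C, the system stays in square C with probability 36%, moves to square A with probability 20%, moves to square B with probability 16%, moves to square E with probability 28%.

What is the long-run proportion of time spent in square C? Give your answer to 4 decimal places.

0.2694

Let the stationary distribution be π with π = πP and π_1 + π_2 + π_3 + π_4 = 1.
π_1 = 0.2·π_1 + 0.28·π_2 + 0.24·π_3 + 0.28·π_4
π_2 = 0.32·π_1 + 0.12·π_2 + 0.2·π_3 + 0.2·π_4
π_3 = 0.32·π_1 + 0.28·π_2 + 0.32·π_3 + 0.16·π_4
Solving with the normalization constraint gives π = (0.2493, 0.2129, 0.2684, 0.2694).
So the stationary probability of square C is 0.2694.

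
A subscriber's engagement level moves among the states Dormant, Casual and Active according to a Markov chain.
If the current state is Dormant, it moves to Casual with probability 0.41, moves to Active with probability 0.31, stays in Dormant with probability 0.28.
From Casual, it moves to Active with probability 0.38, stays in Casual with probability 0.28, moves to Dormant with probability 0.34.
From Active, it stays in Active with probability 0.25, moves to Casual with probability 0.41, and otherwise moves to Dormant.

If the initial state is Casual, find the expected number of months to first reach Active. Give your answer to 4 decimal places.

2.7968

Let t(s) be the expected number of months to first reach Active from state s, with t(Active) = 0. Conditioning on the first month:
t(Dormant) = 1 + 0.28·t(Dormant) + 0.41·t(Casual)
t(Casual) = 1 + 0.34·t(Dormant) + 0.28·t(Casual)
Solving: t(Dormant) = 2.9815, t(Casual) = 2.7968.
Expected months from Casual to Active: 2.7968.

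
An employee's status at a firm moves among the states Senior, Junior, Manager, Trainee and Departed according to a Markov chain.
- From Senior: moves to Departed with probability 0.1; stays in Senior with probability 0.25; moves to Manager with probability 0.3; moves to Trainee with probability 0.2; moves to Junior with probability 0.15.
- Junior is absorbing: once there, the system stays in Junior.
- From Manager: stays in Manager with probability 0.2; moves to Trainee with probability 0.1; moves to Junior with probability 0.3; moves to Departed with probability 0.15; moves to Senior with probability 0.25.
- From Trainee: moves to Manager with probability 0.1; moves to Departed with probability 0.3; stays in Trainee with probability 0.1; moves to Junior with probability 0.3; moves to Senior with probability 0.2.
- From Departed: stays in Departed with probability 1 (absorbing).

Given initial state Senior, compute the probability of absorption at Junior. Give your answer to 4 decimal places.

0.5936

Let h(s) be the probability of absorption at Junior starting from transient state s. Then h(Junior) = 1 and h(Departed) = 0. By first-step analysis:
h(Senior) = 0.25·h(Senior) + 0.15·1 + 0.3·h(Manager) + 0.2·h(Trainee) + 0.1·0
h(Manager) = 0.25·h(Senior) + 0.3·1 + 0.2·h(Manager) + 0.1·h(Trainee) + 0.15·0
h(Trainee) = 0.2·h(Senior) + 0.3·1 + 0.1·h(Manager) + 0.1·h(Trainee) + 0.3·0
Solving: h(Senior) = 0.5936, h(Manager) = 0.6274, h(Trainee) = 0.5350.
Starting from Senior, the probability is 0.5936.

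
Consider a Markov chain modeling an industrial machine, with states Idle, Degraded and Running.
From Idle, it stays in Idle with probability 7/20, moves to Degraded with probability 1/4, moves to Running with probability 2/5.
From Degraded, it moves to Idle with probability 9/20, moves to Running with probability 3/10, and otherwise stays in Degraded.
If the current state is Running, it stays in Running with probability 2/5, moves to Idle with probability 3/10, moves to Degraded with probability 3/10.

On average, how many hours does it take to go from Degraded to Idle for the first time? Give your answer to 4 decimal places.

Let t(s) be the expected number of hours to first reach Idle from state s, with t(Idle) = 0. Conditioning on the first hour:
t(Degraded) = 1 + 0.25·t(Degraded) + 0.3·t(Running)
t(Running) = 1 + 0.3·t(Degraded) + 0.4·t(Running)
Solving: t(Degraded) = 2.5000, t(Running) = 2.9167.
Expected hours from Degraded to Idle: 2.5000.

2.5000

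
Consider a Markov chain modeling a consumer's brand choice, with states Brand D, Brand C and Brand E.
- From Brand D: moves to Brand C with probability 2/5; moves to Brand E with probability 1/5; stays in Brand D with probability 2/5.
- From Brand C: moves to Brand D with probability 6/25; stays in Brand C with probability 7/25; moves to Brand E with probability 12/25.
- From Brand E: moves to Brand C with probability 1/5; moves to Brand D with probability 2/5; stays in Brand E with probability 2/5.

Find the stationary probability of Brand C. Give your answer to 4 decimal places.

Let the stationary distribution be π with π = πP and π_1 + π_2 + π_3 = 1.
π_1 = 0.4·π_1 + 0.24·π_2 + 0.4·π_3
π_2 = 0.4·π_1 + 0.28·π_2 + 0.2·π_3
Solving with the normalization constraint gives π = (0.3529, 0.2941, 0.3529).
So the stationary probability of Brand C is 0.2941.

0.2941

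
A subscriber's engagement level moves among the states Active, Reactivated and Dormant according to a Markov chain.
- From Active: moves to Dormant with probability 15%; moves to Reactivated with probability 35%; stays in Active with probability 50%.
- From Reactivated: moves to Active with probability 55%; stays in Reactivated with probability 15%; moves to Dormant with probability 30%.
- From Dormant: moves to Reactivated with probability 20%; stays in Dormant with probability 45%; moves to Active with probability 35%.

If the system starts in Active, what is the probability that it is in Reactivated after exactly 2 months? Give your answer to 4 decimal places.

0.2575

Sum over the intermediate state after 1 month:
P = P(Active→Active)·P(Active→Reactivated) + P(Active→Reactivated)·P(Reactivated→Reactivated) + P(Active→Dormant)·P(Dormant→Reactivated)
  = 0.5×0.35 + 0.35×0.15 + 0.15×0.2
  = 0.1750 + 0.0525 + 0.0300 = 0.2575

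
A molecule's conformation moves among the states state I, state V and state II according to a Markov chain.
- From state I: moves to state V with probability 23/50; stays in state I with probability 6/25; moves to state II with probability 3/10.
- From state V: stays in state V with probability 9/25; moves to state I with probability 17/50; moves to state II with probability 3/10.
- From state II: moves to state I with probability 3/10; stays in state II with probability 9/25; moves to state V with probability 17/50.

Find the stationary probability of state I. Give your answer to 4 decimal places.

Let the stationary distribution be π with π = πP and π_1 + π_2 + π_3 = 1.
π_1 = 0.24·π_1 + 0.34·π_2 + 0.3·π_3
π_2 = 0.46·π_1 + 0.36·π_2 + 0.34·π_3
Solving with the normalization constraint gives π = (0.2975, 0.3834, 0.3191).
So the stationary probability of state I is 0.2975.

0.2975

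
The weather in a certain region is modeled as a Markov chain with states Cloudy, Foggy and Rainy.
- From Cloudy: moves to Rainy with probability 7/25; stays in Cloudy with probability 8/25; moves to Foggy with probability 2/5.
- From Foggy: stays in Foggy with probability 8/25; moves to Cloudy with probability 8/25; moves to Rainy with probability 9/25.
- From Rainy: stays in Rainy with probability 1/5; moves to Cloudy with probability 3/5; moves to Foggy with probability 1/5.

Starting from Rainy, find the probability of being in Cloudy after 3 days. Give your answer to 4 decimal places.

0.3984

Propagate the distribution vector 3 days from Rainy.
After 0 days: (0.0000, 0.0000, 1.0000)
After 1 day: (0.6000, 0.2000, 0.2000)
After 2 days: (0.3760, 0.3440, 0.2800)
After 3 days: (0.3984, 0.3165, 0.2851)
P(in Cloudy after 3 days) = 0.3984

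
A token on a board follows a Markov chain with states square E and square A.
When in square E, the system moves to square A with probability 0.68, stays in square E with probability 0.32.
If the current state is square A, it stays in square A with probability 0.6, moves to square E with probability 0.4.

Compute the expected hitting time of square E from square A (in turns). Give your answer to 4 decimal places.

2.5000

Let t(s) be the expected number of turns to first reach square E from state s, with t(square E) = 0. Conditioning on the first turn:
t(square A) = 1 + 0.6·t(square A)
Solving: t(square A) = 2.5000.
Expected turns from square A to square E: 2.5000.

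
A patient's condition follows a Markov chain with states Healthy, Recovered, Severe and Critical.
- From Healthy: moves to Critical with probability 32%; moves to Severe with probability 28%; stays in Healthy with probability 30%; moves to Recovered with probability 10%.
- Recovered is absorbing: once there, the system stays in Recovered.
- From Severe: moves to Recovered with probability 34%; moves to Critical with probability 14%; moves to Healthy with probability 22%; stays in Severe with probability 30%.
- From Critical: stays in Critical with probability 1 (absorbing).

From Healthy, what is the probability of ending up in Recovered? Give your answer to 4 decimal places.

Let h(s) be the probability of absorption at Recovered starting from transient state s. Then h(Recovered) = 1 and h(Critical) = 0. By first-step analysis:
h(Healthy) = 0.3·h(Healthy) + 0.1·1 + 0.28·h(Severe) + 0.32·0
h(Severe) = 0.22·h(Healthy) + 0.34·1 + 0.3·h(Severe) + 0.14·0
Solving: h(Healthy) = 0.3856, h(Severe) = 0.6069.
Starting from Healthy, the probability is 0.3856.

0.3856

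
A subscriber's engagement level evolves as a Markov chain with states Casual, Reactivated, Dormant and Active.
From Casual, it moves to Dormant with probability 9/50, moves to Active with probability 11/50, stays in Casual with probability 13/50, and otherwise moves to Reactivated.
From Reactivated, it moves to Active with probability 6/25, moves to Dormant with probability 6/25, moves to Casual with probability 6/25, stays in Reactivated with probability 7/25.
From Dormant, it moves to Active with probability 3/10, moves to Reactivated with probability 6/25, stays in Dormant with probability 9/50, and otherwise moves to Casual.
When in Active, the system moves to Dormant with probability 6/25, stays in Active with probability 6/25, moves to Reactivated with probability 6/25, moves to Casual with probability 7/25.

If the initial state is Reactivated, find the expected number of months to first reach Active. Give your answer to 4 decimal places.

Let t(s) be the expected number of months to first reach Active from state s, with t(Active) = 0. Conditioning on the first month:
t(Casual) = 1 + 0.26·t(Casual) + 0.34·t(Reactivated) + 0.18·t(Dormant)
t(Reactivated) = 1 + 0.24·t(Casual) + 0.28·t(Reactivated) + 0.24·t(Dormant)
t(Dormant) = 1 + 0.28·t(Casual) + 0.24·t(Reactivated) + 0.18·t(Dormant)
Solving: t(Casual) = 4.1341, t(Reactivated) = 4.0379, t(Dormant) = 3.8130.
Expected months from Reactivated to Active: 4.0379.

4.0379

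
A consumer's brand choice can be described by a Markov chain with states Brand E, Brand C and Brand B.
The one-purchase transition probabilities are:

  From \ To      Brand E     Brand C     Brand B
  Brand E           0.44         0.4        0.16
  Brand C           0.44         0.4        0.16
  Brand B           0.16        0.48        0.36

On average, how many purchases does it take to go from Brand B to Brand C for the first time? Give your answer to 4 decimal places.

2.1635

Let t(s) be the expected number of purchases to first reach Brand C from state s, with t(Brand C) = 0. Conditioning on the first purchase:
t(Brand E) = 1 + 0.44·t(Brand E) + 0.16·t(Brand B)
t(Brand B) = 1 + 0.16·t(Brand E) + 0.36·t(Brand B)
Solving: t(Brand E) = 2.4038, t(Brand B) = 2.1635.
Expected purchases from Brand B to Brand C: 2.1635.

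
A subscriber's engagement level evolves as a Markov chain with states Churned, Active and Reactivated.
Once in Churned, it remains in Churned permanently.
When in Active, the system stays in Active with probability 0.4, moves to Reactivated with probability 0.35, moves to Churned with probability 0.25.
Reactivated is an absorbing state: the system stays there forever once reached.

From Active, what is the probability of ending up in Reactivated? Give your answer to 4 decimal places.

Let h(s) be the probability of absorption at Reactivated starting from transient state s. Then h(Reactivated) = 1 and h(Churned) = 0. By first-step analysis:
h(Active) = 0.25·0 + 0.4·h(Active) + 0.35·1
Solving: h(Active) = 0.5833.
Starting from Active, the probability is 0.5833.

0.5833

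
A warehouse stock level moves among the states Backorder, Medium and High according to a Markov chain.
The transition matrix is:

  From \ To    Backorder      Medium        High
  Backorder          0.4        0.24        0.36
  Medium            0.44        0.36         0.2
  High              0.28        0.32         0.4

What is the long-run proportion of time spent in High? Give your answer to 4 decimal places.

Let the stationary distribution be π with π = πP and π_1 + π_2 + π_3 = 1.
π_1 = 0.4·π_1 + 0.44·π_2 + 0.28·π_3
π_2 = 0.24·π_1 + 0.36·π_2 + 0.32·π_3
Solving with the normalization constraint gives π = (0.3731, 0.3022, 0.3246).
So the stationary probability of High is 0.3246.

0.3246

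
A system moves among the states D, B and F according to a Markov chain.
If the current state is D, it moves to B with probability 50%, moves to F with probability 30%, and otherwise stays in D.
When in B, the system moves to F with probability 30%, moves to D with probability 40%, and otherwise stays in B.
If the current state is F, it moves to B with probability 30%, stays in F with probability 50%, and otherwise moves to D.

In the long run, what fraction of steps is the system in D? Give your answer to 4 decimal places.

0.2708

Let the stationary distribution be π with π = πP and π_1 + π_2 + π_3 = 1.
π_1 = 0.2·π_1 + 0.4·π_2 + 0.2·π_3
π_2 = 0.5·π_1 + 0.3·π_2 + 0.3·π_3
Solving with the normalization constraint gives π = (0.2708, 0.3542, 0.3750).
So the stationary probability of D is 0.2708.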